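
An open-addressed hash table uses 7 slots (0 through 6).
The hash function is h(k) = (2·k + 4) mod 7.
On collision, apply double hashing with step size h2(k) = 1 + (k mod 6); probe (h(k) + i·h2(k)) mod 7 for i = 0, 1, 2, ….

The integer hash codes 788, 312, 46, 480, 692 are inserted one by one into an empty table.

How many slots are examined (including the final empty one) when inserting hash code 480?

788: h=5 → slot 5
312: h=5, h2=1, probe 5,6 → slot 6
46: h=5, h2=5, probe 5,3 → slot 3
480: h=5, h2=1, probe 5,6,0 → slot 0
692: h=2 → slot 2
Table: [480, ∅, 692, 46, ∅, 788, 312]

3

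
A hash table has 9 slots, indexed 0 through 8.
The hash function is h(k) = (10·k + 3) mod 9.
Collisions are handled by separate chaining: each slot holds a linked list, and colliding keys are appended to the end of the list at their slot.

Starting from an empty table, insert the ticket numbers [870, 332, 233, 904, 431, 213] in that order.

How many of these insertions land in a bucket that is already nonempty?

870 → bucket 0
332 → bucket 2
233 → bucket 2 (collision)
904 → bucket 7
431 → bucket 2 (collision)
213 → bucket 0 (collision)
Final buckets:
0: 870 -> 213
1: -
2: 332 -> 233 -> 431
3: -
4: -
5: -
6: -
7: 904
8: -

3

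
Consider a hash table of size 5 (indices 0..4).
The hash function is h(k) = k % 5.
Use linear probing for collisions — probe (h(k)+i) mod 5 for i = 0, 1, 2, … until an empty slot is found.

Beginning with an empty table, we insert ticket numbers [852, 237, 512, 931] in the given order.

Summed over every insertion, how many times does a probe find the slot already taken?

3

Insert 852: h=2, slot 2 empty => index 2.
Insert 237: h=2, slot 2 occupied => index 3.
Insert 512: h=2, slots 2,3 occupied => index 4.
Insert 931: h=1, slot 1 empty => index 1.
Table: [—, 931, 852, 237, 512]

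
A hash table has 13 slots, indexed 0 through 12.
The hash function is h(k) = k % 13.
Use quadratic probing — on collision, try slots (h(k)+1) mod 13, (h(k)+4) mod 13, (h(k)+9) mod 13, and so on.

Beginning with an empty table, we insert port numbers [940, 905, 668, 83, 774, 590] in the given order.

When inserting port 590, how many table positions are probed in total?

Insert 940: h=4, slot 4 empty -> index 4.
Insert 905: h=8, slot 8 empty -> index 8.
Insert 668: h=5, slot 5 empty -> index 5.
Insert 83: h=5, slot 5 occupied -> index 6.
Insert 774: h=7, slot 7 empty -> index 7.
Insert 590: h=5, slots 5,6 occupied -> index 9.
Table: [-, -, -, -, 940, 668, 83, 774, 905, 590, -, -, -]

3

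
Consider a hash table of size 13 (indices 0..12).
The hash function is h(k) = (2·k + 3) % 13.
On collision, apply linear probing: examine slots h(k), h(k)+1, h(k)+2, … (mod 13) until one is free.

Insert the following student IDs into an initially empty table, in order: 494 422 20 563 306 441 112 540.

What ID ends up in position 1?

441

Insert 494: h=3, slot 3 empty -> index 3.
Insert 422: h=2, slot 2 empty -> index 2.
Insert 20: h=4, slot 4 empty -> index 4.
Insert 563: h=11, slot 11 empty -> index 11.
Insert 306: h=4, slot 4 occupied -> index 5.
Insert 441: h=1, slot 1 empty -> index 1.
Insert 112: h=6, slot 6 empty -> index 6.
Insert 540: h=4, slots 4,5,6 occupied -> index 7.
Table: [—, 441, 422, 494, 20, 306, 112, 540, —, —, —, 563, —]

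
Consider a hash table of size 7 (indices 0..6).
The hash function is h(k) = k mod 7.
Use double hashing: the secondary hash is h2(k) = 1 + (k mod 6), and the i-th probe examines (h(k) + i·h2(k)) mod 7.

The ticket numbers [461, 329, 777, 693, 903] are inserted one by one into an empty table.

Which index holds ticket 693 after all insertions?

1

461 hashes to 6; slot 6 is free -> place at 6.
329 hashes to 0; slot 0 is free -> place at 0.
777 hashes to 0, h2=4; 0 taken -> place at 4.
693 hashes to 0, h2=4; 0,4 taken -> place at 1.
903 hashes to 0, h2=4; 0,4,1 taken -> place at 5.
Table: [329, 693, _, _, 777, 903, 461]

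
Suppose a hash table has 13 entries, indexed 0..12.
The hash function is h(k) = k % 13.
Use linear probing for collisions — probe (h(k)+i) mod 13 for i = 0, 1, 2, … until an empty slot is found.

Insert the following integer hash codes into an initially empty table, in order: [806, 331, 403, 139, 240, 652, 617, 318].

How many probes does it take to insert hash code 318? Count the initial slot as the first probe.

Insert 806: h=0, slot 0 empty -> index 0.
Insert 331: h=6, slot 6 empty -> index 6.
Insert 403: h=0, slot 0 occupied -> index 1.
Insert 139: h=9, slot 9 empty -> index 9.
Insert 240: h=6, slot 6 occupied -> index 7.
Insert 652: h=2, slot 2 empty -> index 2.
Insert 617: h=6, slots 6,7 occupied -> index 8.
Insert 318: h=6, slots 6,7,8,9 occupied -> index 10.
Table: [806, 403, 652, -, -, -, 331, 240, 617, 139, 318, -, -]

5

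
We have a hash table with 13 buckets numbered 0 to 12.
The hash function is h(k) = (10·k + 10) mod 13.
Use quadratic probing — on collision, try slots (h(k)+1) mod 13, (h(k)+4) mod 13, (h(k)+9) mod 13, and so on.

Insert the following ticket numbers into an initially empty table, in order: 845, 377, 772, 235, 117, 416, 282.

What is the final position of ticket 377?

Insert 845: h=10, slot 10 empty → index 10.
Insert 377: h=10, slot 10 occupied → index 11.
Insert 772: h=8, slot 8 empty → index 8.
Insert 235: h=7, slot 7 empty → index 7.
Insert 117: h=10, slots 10,11 occupied → index 1.
Insert 416: h=10, slots 10,11,1 occupied → index 6.
Insert 282: h=9, slot 9 empty → index 9.
Table: [—, 117, —, —, —, —, 416, 235, 772, 282, 845, 377, —]

11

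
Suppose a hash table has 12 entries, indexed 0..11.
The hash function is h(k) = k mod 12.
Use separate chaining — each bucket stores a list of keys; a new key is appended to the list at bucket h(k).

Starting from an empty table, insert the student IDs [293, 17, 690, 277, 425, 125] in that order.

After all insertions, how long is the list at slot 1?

1

293 → bucket 5
17 → bucket 5 (collision)
690 → bucket 6
277 → bucket 1
425 → bucket 5 (collision)
125 → bucket 5 (collision)
Final buckets:
0: -
1: 277
2: -
3: -
4: -
5: 293 -> 17 -> 425 -> 125
6: 690
7: -
8: -
9: -
10: -
11: -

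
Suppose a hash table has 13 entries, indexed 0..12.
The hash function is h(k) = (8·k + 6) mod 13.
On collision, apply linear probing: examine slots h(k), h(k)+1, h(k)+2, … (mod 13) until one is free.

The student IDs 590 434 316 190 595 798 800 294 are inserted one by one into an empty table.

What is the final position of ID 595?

9

590 hashes to 7; slot 7 is free → place at 7.
434 hashes to 7; 7 taken → place at 8.
316 hashes to 12; slot 12 is free → place at 12.
190 hashes to 5; slot 5 is free → place at 5.
595 hashes to 8; 8 taken → place at 9.
798 hashes to 7; 7,8,9 taken → place at 10.
800 hashes to 10; 10 taken → place at 11.
294 hashes to 5; 5 taken → place at 6.
Table: [-, -, -, -, -, 190, 294, 590, 434, 595, 798, 800, 316]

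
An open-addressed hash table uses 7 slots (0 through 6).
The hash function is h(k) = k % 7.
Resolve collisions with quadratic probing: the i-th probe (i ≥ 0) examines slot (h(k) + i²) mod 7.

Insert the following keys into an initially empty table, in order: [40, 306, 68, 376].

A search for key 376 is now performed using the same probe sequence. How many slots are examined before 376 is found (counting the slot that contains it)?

Insert 40: h=5, slot 5 empty -> index 5.
Insert 306: h=5, slot 5 occupied -> index 6.
Insert 68: h=5, slots 5,6 occupied -> index 2.
Insert 376: h=5, slots 5,6,2 occupied -> index 0.
Table: [376, _, 68, _, _, 40, 306]
Lookup 376: h=5, probe 5,6,2,0 → found at 0.

4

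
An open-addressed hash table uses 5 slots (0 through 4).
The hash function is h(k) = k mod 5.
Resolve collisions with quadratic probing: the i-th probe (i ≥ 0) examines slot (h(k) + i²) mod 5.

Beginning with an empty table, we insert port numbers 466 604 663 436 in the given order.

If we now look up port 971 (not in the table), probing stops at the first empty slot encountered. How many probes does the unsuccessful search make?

3

466 hashes to 1; slot 1 is free => place at 1.
604 hashes to 4; slot 4 is free => place at 4.
663 hashes to 3; slot 3 is free => place at 3.
436 hashes to 1; 1 taken => place at 2.
Table: [-, 466, 436, 663, 604]
Lookup 971: h=1, probe 1,2,0 → slot 0 empty, not found.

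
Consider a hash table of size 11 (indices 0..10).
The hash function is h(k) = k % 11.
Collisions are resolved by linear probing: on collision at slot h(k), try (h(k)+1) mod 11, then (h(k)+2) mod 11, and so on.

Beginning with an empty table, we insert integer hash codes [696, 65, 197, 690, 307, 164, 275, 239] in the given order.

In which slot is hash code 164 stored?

2

696: h=3 => slot 3
65: h=10 => slot 10
197: h=10, probe 10,0 => slot 0
690: h=8 => slot 8
307: h=10, probe 10,0,1 => slot 1
164: h=10, probe 10,0,1,2 => slot 2
275: h=0, probe 0,1,2,3,4 => slot 4
239: h=8, probe 8,9 => slot 9
Table: [197, 307, 164, 696, 275, -, -, -, 690, 239, 65]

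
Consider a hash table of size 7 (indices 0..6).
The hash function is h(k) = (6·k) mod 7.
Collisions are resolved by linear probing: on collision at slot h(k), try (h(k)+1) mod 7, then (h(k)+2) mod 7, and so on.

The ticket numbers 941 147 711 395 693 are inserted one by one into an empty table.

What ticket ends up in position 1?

941: h=4 → slot 4
147: h=0 → slot 0
711: h=3 → slot 3
395: h=4, probe 4,5 → slot 5
693: h=0, probe 0,1 → slot 1
Table: [147, 693, —, 711, 941, 395, —]

693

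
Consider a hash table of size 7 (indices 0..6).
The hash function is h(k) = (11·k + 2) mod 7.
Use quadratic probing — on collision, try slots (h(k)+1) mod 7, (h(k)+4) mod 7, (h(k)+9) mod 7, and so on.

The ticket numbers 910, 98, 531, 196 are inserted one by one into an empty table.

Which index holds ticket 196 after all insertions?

910: h=2 -> slot 2
98: h=2, probe 2,3 -> slot 3
531: h=5 -> slot 5
196: h=2, probe 2,3,6 -> slot 6
Table: [-, -, 910, 98, -, 531, 196]

6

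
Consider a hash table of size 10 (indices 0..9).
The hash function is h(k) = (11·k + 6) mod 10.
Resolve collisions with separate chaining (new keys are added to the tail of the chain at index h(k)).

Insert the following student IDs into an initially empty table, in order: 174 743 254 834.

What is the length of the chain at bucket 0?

Insert 174: h=0, bucket 0 empty → new chain.
Insert 743: h=9, bucket 9 empty → new chain.
Insert 254: h=0, bucket 0 nonempty → append to chain.
Insert 834: h=0, bucket 0 nonempty → append to chain.
Final buckets:
0: 174 -> 254 -> 834
1: -
2: -
3: -
4: -
5: -
6: -
7: -
8: -
9: 743

3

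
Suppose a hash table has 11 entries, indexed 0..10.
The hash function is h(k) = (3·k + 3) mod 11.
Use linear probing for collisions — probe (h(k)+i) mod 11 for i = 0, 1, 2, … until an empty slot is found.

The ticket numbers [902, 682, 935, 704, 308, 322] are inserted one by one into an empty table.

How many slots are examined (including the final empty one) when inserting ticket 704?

4

902: h=3 => slot 3
682: h=3, probe 3,4 => slot 4
935: h=3, probe 3,4,5 => slot 5
704: h=3, probe 3,4,5,6 => slot 6
308: h=3, probe 3,4,5,6,7 => slot 7
322: h=1 => slot 1
Table: [—, 322, —, 902, 682, 935, 704, 308, —, —, —]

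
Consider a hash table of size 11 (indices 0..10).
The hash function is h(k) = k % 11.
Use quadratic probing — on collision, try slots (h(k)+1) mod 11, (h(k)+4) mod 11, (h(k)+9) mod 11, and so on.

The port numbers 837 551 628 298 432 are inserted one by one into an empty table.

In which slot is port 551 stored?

Insert 837: h=1, slot 1 empty → index 1.
Insert 551: h=1, slot 1 occupied → index 2.
Insert 628: h=1, slots 1,2 occupied → index 5.
Insert 298: h=1, slots 1,2,5 occupied → index 10.
Insert 432: h=3, slot 3 empty → index 3.
Table: [., 837, 551, 432, ., 628, ., ., ., ., 298]

2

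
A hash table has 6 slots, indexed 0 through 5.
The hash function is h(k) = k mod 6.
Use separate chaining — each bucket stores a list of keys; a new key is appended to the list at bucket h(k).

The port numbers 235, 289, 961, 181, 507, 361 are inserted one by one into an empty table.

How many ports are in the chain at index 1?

Insert 235: h=1, bucket 1 empty -> new chain.
Insert 289: h=1, bucket 1 nonempty -> append to chain.
Insert 961: h=1, bucket 1 nonempty -> append to chain.
Insert 181: h=1, bucket 1 nonempty -> append to chain.
Insert 507: h=3, bucket 3 empty -> new chain.
Insert 361: h=1, bucket 1 nonempty -> append to chain.
Final buckets:
0: _
1: 235 -> 289 -> 961 -> 181 -> 361
2: _
3: 507
4: _
5: _

5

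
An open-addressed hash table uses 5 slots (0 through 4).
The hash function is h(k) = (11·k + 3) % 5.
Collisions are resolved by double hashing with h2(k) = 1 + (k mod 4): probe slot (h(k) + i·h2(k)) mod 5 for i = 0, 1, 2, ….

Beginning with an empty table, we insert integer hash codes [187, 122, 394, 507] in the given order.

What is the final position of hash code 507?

4

Insert 187: h=0, slot 0 empty => index 0.
Insert 122: h=0, h2=3, slot 0 occupied => index 3.
Insert 394: h=2, slot 2 empty => index 2.
Insert 507: h=0, h2=4, slot 0 occupied => index 4.
Table: [187, -, 394, 122, 507]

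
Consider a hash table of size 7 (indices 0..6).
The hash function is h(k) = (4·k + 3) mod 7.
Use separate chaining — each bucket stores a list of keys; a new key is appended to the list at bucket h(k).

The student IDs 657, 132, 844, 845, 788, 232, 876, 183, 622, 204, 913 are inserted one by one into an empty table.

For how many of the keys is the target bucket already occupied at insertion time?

Insert 657: h=6, bucket 6 empty -> new chain.
Insert 132: h=6, bucket 6 nonempty -> append to chain.
Insert 844: h=5, bucket 5 empty -> new chain.
Insert 845: h=2, bucket 2 empty -> new chain.
Insert 788: h=5, bucket 5 nonempty -> append to chain.
Insert 232: h=0, bucket 0 empty -> new chain.
Insert 876: h=0, bucket 0 nonempty -> append to chain.
Insert 183: h=0, bucket 0 nonempty -> append to chain.
Insert 622: h=6, bucket 6 nonempty -> append to chain.
Insert 204: h=0, bucket 0 nonempty -> append to chain.
Insert 913: h=1, bucket 1 empty -> new chain.
Final buckets:
0: 232 -> 876 -> 183 -> 204
1: 913
2: 845
3: _
4: _
5: 844 -> 788
6: 657 -> 132 -> 622

6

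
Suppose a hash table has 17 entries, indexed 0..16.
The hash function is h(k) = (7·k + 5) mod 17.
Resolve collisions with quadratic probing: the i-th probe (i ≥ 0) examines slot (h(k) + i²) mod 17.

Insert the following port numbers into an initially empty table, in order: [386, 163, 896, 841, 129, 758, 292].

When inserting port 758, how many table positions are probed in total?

3

386: h=4 -> slot 4
163: h=7 -> slot 7
896: h=4, probe 4,5 -> slot 5
841: h=10 -> slot 10
129: h=7, probe 7,8 -> slot 8
758: h=7, probe 7,8,11 -> slot 11
292: h=9 -> slot 9
Table: [_, _, _, _, 386, 896, _, 163, 129, 292, 841, 758, _, _, _, _, _]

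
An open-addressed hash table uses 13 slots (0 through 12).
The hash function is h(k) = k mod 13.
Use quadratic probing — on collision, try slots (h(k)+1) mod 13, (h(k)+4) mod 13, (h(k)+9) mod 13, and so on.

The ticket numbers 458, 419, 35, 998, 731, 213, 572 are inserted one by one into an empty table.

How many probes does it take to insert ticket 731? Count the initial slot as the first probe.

458 hashes to 3; slot 3 is free -> place at 3.
419 hashes to 3; 3 taken -> place at 4.
35 hashes to 9; slot 9 is free -> place at 9.
998 hashes to 10; slot 10 is free -> place at 10.
731 hashes to 3; 3,4 taken -> place at 7.
213 hashes to 5; slot 5 is free -> place at 5.
572 hashes to 0; slot 0 is free -> place at 0.
Table: [572, —, —, 458, 419, 213, —, 731, —, 35, 998, —, —]

3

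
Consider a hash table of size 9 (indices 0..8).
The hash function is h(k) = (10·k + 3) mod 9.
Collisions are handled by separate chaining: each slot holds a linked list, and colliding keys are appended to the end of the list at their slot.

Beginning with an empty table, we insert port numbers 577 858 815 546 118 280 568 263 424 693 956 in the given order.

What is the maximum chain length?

577 -> bucket 4
858 -> bucket 6
815 -> bucket 8
546 -> bucket 0
118 -> bucket 4 (collision)
280 -> bucket 4 (collision)
568 -> bucket 4 (collision)
263 -> bucket 5
424 -> bucket 4 (collision)
693 -> bucket 3
956 -> bucket 5 (collision)
Final buckets:
0: 546
1: _
2: _
3: 693
4: 577 -> 118 -> 280 -> 568 -> 424
5: 263 -> 956
6: 858
7: _
8: 815

5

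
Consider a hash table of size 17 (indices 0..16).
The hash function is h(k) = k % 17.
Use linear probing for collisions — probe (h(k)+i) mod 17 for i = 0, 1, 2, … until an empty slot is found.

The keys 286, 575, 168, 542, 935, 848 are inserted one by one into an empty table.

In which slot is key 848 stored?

2

286: h=14 => slot 14
575: h=14, probe 14,15 => slot 15
168: h=15, probe 15,16 => slot 16
542: h=15, probe 15,16,0 => slot 0
935: h=0, probe 0,1 => slot 1
848: h=15, probe 15,16,0,1,2 => slot 2
Table: [542, 935, 848, —, —, —, —, —, —, —, —, —, —, —, 286, 575, 168]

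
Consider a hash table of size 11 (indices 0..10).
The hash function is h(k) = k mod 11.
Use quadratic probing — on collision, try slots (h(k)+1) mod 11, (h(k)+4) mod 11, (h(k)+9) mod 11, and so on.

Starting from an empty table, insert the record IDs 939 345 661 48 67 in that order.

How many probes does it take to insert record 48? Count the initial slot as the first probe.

939 hashes to 4; slot 4 is free -> place at 4.
345 hashes to 4; 4 taken -> place at 5.
661 hashes to 1; slot 1 is free -> place at 1.
48 hashes to 4; 4,5 taken -> place at 8.
67 hashes to 1; 1 taken -> place at 2.
Table: [., 661, 67, ., 939, 345, ., ., 48, ., .]

3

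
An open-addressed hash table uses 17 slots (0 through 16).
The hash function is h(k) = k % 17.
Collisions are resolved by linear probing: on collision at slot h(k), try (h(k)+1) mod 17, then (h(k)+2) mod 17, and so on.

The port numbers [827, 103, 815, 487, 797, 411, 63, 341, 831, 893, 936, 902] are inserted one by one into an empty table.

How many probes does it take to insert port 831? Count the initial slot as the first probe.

3

Insert 827: h=11, slot 11 empty => index 11.
Insert 103: h=1, slot 1 empty => index 1.
Insert 815: h=16, slot 16 empty => index 16.
Insert 487: h=11, slot 11 occupied => index 12.
Insert 797: h=15, slot 15 empty => index 15.
Insert 411: h=3, slot 3 empty => index 3.
Insert 63: h=12, slot 12 occupied => index 13.
Insert 341: h=1, slot 1 occupied => index 2.
Insert 831: h=15, slots 15,16 occupied => index 0.
Insert 893: h=9, slot 9 empty => index 9.
Insert 936: h=1, slots 1,2,3 occupied => index 4.
Insert 902: h=1, slots 1,2,3,4 occupied => index 5.
Table: [831, 103, 341, 411, 936, 902, -, -, -, 893, -, 827, 487, 63, -, 797, 815]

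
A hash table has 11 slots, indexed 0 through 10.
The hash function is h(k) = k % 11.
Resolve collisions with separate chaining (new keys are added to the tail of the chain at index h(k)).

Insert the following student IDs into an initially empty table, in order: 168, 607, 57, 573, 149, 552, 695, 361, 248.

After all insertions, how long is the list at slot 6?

2

168 → bucket 3
607 → bucket 2
57 → bucket 2 (collision)
573 → bucket 1
149 → bucket 6
552 → bucket 2 (collision)
695 → bucket 2 (collision)
361 → bucket 9
248 → bucket 6 (collision)
Final buckets:
0: —
1: 573
2: 607 -> 57 -> 552 -> 695
3: 168
4: —
5: —
6: 149 -> 248
7: —
8: —
9: 361
10: —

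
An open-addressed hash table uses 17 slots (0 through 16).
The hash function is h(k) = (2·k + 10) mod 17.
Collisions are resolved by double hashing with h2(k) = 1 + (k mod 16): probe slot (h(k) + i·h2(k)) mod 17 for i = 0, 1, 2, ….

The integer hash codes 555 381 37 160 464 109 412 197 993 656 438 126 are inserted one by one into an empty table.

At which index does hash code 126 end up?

555: h=15 => slot 15
381: h=7 => slot 7
37: h=16 => slot 16
160: h=7, h2=1, probe 7,8 => slot 8
464: h=3 => slot 3
109: h=7, h2=14, probe 7,4 => slot 4
412: h=1 => slot 1
197: h=13 => slot 13
993: h=7, h2=2, probe 7,9 => slot 9
656: h=13, h2=1, probe 13,14 => slot 14
438: h=2 => slot 2
126: h=7, h2=15, probe 7,5 => slot 5
Table: [_, 412, 438, 464, 109, 126, _, 381, 160, 993, _, _, _, 197, 656, 555, 37]

5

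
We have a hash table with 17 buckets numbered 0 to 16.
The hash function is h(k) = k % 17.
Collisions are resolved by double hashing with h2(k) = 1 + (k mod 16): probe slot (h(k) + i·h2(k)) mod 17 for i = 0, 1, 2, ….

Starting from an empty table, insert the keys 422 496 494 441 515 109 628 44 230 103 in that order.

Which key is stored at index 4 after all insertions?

422 hashes to 14; slot 14 is free → place at 14.
496 hashes to 3; slot 3 is free → place at 3.
494 hashes to 1; slot 1 is free → place at 1.
441 hashes to 16; slot 16 is free → place at 16.
515 hashes to 5; slot 5 is free → place at 5.
109 hashes to 7; slot 7 is free → place at 7.
628 hashes to 16, h2=5; 16 taken → place at 4.
44 hashes to 10; slot 10 is free → place at 10.
230 hashes to 9; slot 9 is free → place at 9.
103 hashes to 1, h2=8; 1,9 taken → place at 0.
Table: [103, 494, -, 496, 628, 515, -, 109, -, 230, 44, -, -, -, 422, -, 441]

628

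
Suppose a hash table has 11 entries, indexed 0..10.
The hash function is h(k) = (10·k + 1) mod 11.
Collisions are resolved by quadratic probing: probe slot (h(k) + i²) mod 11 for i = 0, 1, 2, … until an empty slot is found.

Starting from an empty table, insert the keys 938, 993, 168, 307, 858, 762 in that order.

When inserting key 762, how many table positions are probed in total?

4

938 hashes to 9; slot 9 is free → place at 9.
993 hashes to 9; 9 taken → place at 10.
168 hashes to 9; 9,10 taken → place at 2.
307 hashes to 2; 2 taken → place at 3.
858 hashes to 1; slot 1 is free → place at 1.
762 hashes to 9; 9,10,2 taken → place at 7.
Table: [_, 858, 168, 307, _, _, _, 762, _, 938, 993]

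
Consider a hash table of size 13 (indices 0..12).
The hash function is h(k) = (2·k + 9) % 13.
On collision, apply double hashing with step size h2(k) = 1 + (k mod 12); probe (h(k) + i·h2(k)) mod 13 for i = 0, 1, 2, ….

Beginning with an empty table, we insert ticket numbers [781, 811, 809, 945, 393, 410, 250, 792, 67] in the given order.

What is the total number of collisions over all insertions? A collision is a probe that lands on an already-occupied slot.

3

Insert 781: h=11, slot 11 empty => index 11.
Insert 811: h=6, slot 6 empty => index 6.
Insert 809: h=2, slot 2 empty => index 2.
Insert 945: h=1, slot 1 empty => index 1.
Insert 393: h=2, h2=10, slot 2 occupied => index 12.
Insert 410: h=10, slot 10 empty => index 10.
Insert 250: h=2, h2=11, slot 2 occupied => index 0.
Insert 792: h=7, slot 7 empty => index 7.
Insert 67: h=0, h2=8, slot 0 occupied => index 8.
Table: [250, 945, 809, ., ., ., 811, 792, 67, ., 410, 781, 393]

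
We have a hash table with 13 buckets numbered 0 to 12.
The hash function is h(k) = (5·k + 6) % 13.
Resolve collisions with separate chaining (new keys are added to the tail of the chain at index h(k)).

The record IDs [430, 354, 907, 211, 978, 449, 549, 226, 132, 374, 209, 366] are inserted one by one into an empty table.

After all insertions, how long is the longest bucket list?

4

430 → bucket 11
354 → bucket 8
907 → bucket 4
211 → bucket 8 (collision)
978 → bucket 8 (collision)
449 → bucket 2
549 → bucket 8 (collision)
226 → bucket 5
132 → bucket 3
374 → bucket 4 (collision)
209 → bucket 11 (collision)
366 → bucket 3 (collision)
Final buckets:
0: —
1: —
2: 449
3: 132 -> 366
4: 907 -> 374
5: 226
6: —
7: —
8: 354 -> 211 -> 978 -> 549
9: —
10: —
11: 430 -> 209
12: —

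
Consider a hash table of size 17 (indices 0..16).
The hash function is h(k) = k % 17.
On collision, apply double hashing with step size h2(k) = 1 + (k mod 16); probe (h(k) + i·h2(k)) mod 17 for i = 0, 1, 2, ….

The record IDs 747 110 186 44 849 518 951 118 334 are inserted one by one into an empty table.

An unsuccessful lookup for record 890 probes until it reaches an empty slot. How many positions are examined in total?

Insert 747: h=16, slot 16 empty → index 16.
Insert 110: h=8, slot 8 empty → index 8.
Insert 186: h=16, h2=11, slot 16 occupied → index 10.
Insert 44: h=10, h2=13, slot 10 occupied → index 6.
Insert 849: h=16, h2=2, slot 16 occupied → index 1.
Insert 518: h=8, h2=7, slot 8 occupied → index 15.
Insert 951: h=16, h2=8, slot 16 occupied → index 7.
Insert 118: h=16, h2=7, slots 16,6 occupied → index 13.
Insert 334: h=11, slot 11 empty → index 11.
Table: [_, 849, _, _, _, _, 44, 951, 110, _, 186, 334, _, 118, _, 518, 747]
Lookup 890: h=6, h2=11, probe 6,0 → slot 0 empty, not found.

2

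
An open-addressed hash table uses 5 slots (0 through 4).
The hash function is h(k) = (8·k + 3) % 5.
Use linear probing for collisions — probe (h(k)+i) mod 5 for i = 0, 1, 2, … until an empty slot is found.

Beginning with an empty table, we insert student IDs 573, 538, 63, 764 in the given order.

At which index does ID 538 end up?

573 hashes to 2; slot 2 is free => place at 2.
538 hashes to 2; 2 taken => place at 3.
63 hashes to 2; 2,3 taken => place at 4.
764 hashes to 0; slot 0 is free => place at 0.
Table: [764, -, 573, 538, 63]

3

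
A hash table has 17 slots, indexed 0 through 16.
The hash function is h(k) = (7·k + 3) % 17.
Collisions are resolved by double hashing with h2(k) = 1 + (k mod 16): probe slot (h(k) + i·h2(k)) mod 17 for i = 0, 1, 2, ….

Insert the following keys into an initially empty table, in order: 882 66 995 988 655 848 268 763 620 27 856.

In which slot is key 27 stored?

882 hashes to 6; slot 6 is free => place at 6.
66 hashes to 6, h2=3; 6 taken => place at 9.
995 hashes to 15; slot 15 is free => place at 15.
988 hashes to 0; slot 0 is free => place at 0.
655 hashes to 15, h2=16; 15 taken => place at 14.
848 hashes to 6, h2=1; 6 taken => place at 7.
268 hashes to 9, h2=13; 9 taken => place at 5.
763 hashes to 6, h2=12; 6 taken => place at 1.
620 hashes to 8; slot 8 is free => place at 8.
27 hashes to 5, h2=12; 5,0 taken => place at 12.
856 hashes to 11; slot 11 is free => place at 11.
Table: [988, 763, —, —, —, 268, 882, 848, 620, 66, —, 856, 27, —, 655, 995, —]

12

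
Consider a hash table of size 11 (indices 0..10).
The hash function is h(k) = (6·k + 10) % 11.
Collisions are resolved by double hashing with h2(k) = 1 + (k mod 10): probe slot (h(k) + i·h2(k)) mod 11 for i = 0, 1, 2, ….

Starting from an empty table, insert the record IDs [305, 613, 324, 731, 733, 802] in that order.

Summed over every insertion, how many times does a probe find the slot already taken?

3

305: h=3 → slot 3
613: h=3, h2=4, probe 3,7 → slot 7
324: h=7, h2=5, probe 7,1 → slot 1
731: h=7, h2=2, probe 7,9 → slot 9
733: h=8 → slot 8
802: h=4 → slot 4
Table: [∅, 324, ∅, 305, 802, ∅, ∅, 613, 733, 731, ∅]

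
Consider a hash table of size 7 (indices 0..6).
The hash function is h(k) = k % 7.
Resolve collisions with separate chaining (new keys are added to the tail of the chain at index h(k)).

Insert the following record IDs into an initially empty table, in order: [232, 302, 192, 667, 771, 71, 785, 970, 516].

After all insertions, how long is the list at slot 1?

232 -> bucket 1
302 -> bucket 1 (collision)
192 -> bucket 3
667 -> bucket 2
771 -> bucket 1 (collision)
71 -> bucket 1 (collision)
785 -> bucket 1 (collision)
970 -> bucket 4
516 -> bucket 5
Final buckets:
0: ∅
1: 232 -> 302 -> 771 -> 71 -> 785
2: 667
3: 192
4: 970
5: 516
6: ∅

5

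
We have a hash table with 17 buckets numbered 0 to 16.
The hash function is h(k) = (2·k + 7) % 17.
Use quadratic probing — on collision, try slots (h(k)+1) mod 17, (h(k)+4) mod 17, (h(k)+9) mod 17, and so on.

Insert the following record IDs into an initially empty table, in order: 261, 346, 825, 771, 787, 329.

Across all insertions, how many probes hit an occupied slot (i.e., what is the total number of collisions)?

Insert 261: h=2, slot 2 empty => index 2.
Insert 346: h=2, slot 2 occupied => index 3.
Insert 825: h=8, slot 8 empty => index 8.
Insert 771: h=2, slots 2,3 occupied => index 6.
Insert 787: h=0, slot 0 empty => index 0.
Insert 329: h=2, slots 2,3,6 occupied => index 11.
Table: [787, —, 261, 346, —, —, 771, —, 825, —, —, 329, —, —, —, —, —]

6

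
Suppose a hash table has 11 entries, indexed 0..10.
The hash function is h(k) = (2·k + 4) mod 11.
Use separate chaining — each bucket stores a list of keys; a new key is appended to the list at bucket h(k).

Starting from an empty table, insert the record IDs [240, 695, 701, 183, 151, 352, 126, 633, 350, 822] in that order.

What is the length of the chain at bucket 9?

3

240 -> bucket 0
695 -> bucket 8
701 -> bucket 9
183 -> bucket 7
151 -> bucket 9 (collision)
352 -> bucket 4
126 -> bucket 3
633 -> bucket 5
350 -> bucket 0 (collision)
822 -> bucket 9 (collision)
Final buckets:
0: 240 -> 350
1: _
2: _
3: 126
4: 352
5: 633
6: _
7: 183
8: 695
9: 701 -> 151 -> 822
10: _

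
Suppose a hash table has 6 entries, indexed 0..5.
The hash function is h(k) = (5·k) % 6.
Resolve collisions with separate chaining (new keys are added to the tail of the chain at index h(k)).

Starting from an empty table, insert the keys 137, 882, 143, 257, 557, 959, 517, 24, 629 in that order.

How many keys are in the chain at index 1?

6

137 → bucket 1
882 → bucket 0
143 → bucket 1 (collision)
257 → bucket 1 (collision)
557 → bucket 1 (collision)
959 → bucket 1 (collision)
517 → bucket 5
24 → bucket 0 (collision)
629 → bucket 1 (collision)
Final buckets:
0: 882 -> 24
1: 137 -> 143 -> 257 -> 557 -> 959 -> 629
2: .
3: .
4: .
5: 517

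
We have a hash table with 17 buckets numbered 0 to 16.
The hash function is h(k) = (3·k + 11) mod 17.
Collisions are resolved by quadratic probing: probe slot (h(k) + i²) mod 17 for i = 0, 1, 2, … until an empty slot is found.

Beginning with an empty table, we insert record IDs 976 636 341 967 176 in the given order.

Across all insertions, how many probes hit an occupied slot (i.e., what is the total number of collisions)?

1

Insert 976: h=15, slot 15 empty → index 15.
Insert 636: h=15, slot 15 occupied → index 16.
Insert 341: h=14, slot 14 empty → index 14.
Insert 967: h=5, slot 5 empty → index 5.
Insert 176: h=12, slot 12 empty → index 12.
Table: [—, —, —, —, —, 967, —, —, —, —, —, —, 176, —, 341, 976, 636]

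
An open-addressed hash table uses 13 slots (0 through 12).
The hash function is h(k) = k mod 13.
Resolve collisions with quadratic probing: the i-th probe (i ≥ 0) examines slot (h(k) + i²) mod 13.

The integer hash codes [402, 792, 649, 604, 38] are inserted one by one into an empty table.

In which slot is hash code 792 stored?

Insert 402: h=12, slot 12 empty → index 12.
Insert 792: h=12, slot 12 occupied → index 0.
Insert 649: h=12, slots 12,0 occupied → index 3.
Insert 604: h=6, slot 6 empty → index 6.
Insert 38: h=12, slots 12,0,3 occupied → index 8.
Table: [792, ∅, ∅, 649, ∅, ∅, 604, ∅, 38, ∅, ∅, ∅, 402]

0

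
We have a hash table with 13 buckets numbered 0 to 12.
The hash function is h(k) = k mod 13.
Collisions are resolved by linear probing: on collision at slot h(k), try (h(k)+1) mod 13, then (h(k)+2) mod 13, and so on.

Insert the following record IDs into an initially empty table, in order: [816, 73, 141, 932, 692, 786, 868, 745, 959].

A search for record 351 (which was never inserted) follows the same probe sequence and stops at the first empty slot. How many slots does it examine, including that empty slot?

2

Insert 816: h=10, slot 10 empty → index 10.
Insert 73: h=8, slot 8 empty → index 8.
Insert 141: h=11, slot 11 empty → index 11.
Insert 932: h=9, slot 9 empty → index 9.
Insert 692: h=3, slot 3 empty → index 3.
Insert 786: h=6, slot 6 empty → index 6.
Insert 868: h=10, slots 10,11 occupied → index 12.
Insert 745: h=4, slot 4 empty → index 4.
Insert 959: h=10, slots 10,11,12 occupied → index 0.
Table: [959, ., ., 692, 745, ., 786, ., 73, 932, 816, 141, 868]
Lookup 351: h=0, probe 0,1 → slot 1 empty, not found.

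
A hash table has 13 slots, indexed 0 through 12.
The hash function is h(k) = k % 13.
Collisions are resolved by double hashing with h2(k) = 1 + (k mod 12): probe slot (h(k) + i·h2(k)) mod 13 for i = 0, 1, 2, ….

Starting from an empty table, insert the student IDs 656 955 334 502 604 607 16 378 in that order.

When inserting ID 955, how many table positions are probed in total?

656: h=6 → slot 6
955: h=6, h2=8, probe 6,1 → slot 1
334: h=9 → slot 9
502: h=8 → slot 8
604: h=6, h2=5, probe 6,11 → slot 11
607: h=9, h2=8, probe 9,4 → slot 4
16: h=3 → slot 3
378: h=1, h2=7, probe 1,8,2 → slot 2
Table: [—, 955, 378, 16, 607, —, 656, —, 502, 334, —, 604, —]

2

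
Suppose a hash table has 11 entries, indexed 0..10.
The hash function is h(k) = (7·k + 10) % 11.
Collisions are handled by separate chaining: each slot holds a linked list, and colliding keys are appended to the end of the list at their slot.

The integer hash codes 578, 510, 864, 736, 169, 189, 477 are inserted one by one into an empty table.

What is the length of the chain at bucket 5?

3

Insert 578: h=8, bucket 8 empty -> new chain.
Insert 510: h=5, bucket 5 empty -> new chain.
Insert 864: h=8, bucket 8 nonempty -> append to chain.
Insert 736: h=3, bucket 3 empty -> new chain.
Insert 169: h=5, bucket 5 nonempty -> append to chain.
Insert 189: h=2, bucket 2 empty -> new chain.
Insert 477: h=5, bucket 5 nonempty -> append to chain.
Final buckets:
0: _
1: _
2: 189
3: 736
4: _
5: 510 -> 169 -> 477
6: _
7: _
8: 578 -> 864
9: _
10: _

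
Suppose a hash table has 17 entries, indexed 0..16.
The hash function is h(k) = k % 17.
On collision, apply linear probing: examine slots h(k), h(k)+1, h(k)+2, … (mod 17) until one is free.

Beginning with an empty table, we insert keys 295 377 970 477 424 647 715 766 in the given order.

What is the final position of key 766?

295 hashes to 6; slot 6 is free => place at 6.
377 hashes to 3; slot 3 is free => place at 3.
970 hashes to 1; slot 1 is free => place at 1.
477 hashes to 1; 1 taken => place at 2.
424 hashes to 16; slot 16 is free => place at 16.
647 hashes to 1; 1,2,3 taken => place at 4.
715 hashes to 1; 1,2,3,4 taken => place at 5.
766 hashes to 1; 1,2,3,4,5,6 taken => place at 7.
Table: [., 970, 477, 377, 647, 715, 295, 766, ., ., ., ., ., ., ., ., 424]

7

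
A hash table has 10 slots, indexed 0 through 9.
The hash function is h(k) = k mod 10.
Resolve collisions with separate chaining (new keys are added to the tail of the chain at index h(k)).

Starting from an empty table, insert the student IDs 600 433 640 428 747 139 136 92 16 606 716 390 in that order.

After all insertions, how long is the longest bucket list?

Insert 600: h=0, bucket 0 empty -> new chain.
Insert 433: h=3, bucket 3 empty -> new chain.
Insert 640: h=0, bucket 0 nonempty -> append to chain.
Insert 428: h=8, bucket 8 empty -> new chain.
Insert 747: h=7, bucket 7 empty -> new chain.
Insert 139: h=9, bucket 9 empty -> new chain.
Insert 136: h=6, bucket 6 empty -> new chain.
Insert 92: h=2, bucket 2 empty -> new chain.
Insert 16: h=6, bucket 6 nonempty -> append to chain.
Insert 606: h=6, bucket 6 nonempty -> append to chain.
Insert 716: h=6, bucket 6 nonempty -> append to chain.
Insert 390: h=0, bucket 0 nonempty -> append to chain.
Final buckets:
0: 600 -> 640 -> 390
1: —
2: 92
3: 433
4: —
5: —
6: 136 -> 16 -> 606 -> 716
7: 747
8: 428
9: 139

4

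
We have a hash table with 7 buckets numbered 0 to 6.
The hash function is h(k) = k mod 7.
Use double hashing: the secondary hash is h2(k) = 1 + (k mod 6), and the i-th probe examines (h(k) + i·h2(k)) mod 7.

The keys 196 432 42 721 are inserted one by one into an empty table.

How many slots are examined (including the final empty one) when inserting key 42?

2

196: h=0 => slot 0
432: h=5 => slot 5
42: h=0, h2=1, probe 0,1 => slot 1
721: h=0, h2=2, probe 0,2 => slot 2
Table: [196, 42, 721, —, —, 432, —]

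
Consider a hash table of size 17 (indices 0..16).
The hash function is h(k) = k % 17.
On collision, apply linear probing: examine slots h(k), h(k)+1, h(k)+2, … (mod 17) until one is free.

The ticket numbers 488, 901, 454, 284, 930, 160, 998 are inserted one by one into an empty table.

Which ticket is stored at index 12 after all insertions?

488

488 hashes to 12; slot 12 is free -> place at 12.
901 hashes to 0; slot 0 is free -> place at 0.
454 hashes to 12; 12 taken -> place at 13.
284 hashes to 12; 12,13 taken -> place at 14.
930 hashes to 12; 12,13,14 taken -> place at 15.
160 hashes to 7; slot 7 is free -> place at 7.
998 hashes to 12; 12,13,14,15 taken -> place at 16.
Table: [901, -, -, -, -, -, -, 160, -, -, -, -, 488, 454, 284, 930, 998]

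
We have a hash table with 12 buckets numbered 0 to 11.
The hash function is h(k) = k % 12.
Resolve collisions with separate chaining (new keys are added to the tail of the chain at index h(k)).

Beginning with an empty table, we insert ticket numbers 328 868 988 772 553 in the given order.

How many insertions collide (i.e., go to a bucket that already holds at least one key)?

3

Insert 328: h=4, bucket 4 empty → new chain.
Insert 868: h=4, bucket 4 nonempty → append to chain.
Insert 988: h=4, bucket 4 nonempty → append to chain.
Insert 772: h=4, bucket 4 nonempty → append to chain.
Insert 553: h=1, bucket 1 empty → new chain.
Final buckets:
0: .
1: 553
2: .
3: .
4: 328 -> 868 -> 988 -> 772
5: .
6: .
7: .
8: .
9: .
10: .
11: .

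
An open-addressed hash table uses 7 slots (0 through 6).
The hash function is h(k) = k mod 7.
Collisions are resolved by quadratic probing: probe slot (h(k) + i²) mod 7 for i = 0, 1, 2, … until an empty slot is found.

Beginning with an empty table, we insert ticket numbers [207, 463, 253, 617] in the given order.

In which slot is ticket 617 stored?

5

207 hashes to 4; slot 4 is free → place at 4.
463 hashes to 1; slot 1 is free → place at 1.
253 hashes to 1; 1 taken → place at 2.
617 hashes to 1; 1,2 taken → place at 5.
Table: [∅, 463, 253, ∅, 207, 617, ∅]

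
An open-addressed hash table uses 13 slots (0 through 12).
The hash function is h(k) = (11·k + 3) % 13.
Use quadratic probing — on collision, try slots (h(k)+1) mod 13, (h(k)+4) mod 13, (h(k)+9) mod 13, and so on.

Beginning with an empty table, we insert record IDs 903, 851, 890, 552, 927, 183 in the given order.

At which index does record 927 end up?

Insert 903: h=4, slot 4 empty → index 4.
Insert 851: h=4, slot 4 occupied → index 5.
Insert 890: h=4, slots 4,5 occupied → index 8.
Insert 552: h=4, slots 4,5,8 occupied → index 0.
Insert 927: h=8, slot 8 occupied → index 9.
Insert 183: h=1, slot 1 empty → index 1.
Table: [552, 183, —, —, 903, 851, —, —, 890, 927, —, —, —]

9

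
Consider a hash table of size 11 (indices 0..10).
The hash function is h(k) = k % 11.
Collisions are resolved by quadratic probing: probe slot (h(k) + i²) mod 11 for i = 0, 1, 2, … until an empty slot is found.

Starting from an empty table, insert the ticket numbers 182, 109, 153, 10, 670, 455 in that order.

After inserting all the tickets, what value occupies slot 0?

Insert 182: h=6, slot 6 empty => index 6.
Insert 109: h=10, slot 10 empty => index 10.
Insert 153: h=10, slot 10 occupied => index 0.
Insert 10: h=10, slots 10,0 occupied => index 3.
Insert 670: h=10, slots 10,0,3 occupied => index 8.
Insert 455: h=4, slot 4 empty => index 4.
Table: [153, ., ., 10, 455, ., 182, ., 670, ., 109]

153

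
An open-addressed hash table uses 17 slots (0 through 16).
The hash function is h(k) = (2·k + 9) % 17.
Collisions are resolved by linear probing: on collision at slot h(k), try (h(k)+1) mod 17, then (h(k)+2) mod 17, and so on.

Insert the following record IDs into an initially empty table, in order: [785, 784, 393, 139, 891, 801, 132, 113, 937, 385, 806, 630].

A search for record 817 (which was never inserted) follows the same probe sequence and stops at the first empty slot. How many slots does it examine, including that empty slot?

2

785: h=15 -> slot 15
784: h=13 -> slot 13
393: h=13, probe 13,14 -> slot 14
139: h=15, probe 15,16 -> slot 16
891: h=6 -> slot 6
801: h=13, probe 13,14,15,16,0 -> slot 0
132: h=1 -> slot 1
113: h=14, probe 14,15,16,0,1,2 -> slot 2
937: h=13, probe 13,14,15,16,0,1,2,3 -> slot 3
385: h=14, probe 14,15,16,0,1,2,3,4 -> slot 4
806: h=6, probe 6,7 -> slot 7
630: h=11 -> slot 11
Table: [801, 132, 113, 937, 385, _, 891, 806, _, _, _, 630, _, 784, 393, 785, 139]
Lookup 817: h=11, probe 11,12 → slot 12 empty, not found.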